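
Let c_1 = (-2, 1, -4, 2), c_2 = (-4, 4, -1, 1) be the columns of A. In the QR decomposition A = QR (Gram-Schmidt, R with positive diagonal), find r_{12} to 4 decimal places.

c_1 = (-2, 1, -4, 2); ‖c_1‖ = 5.0000, so e_1 = (-0.4000, 0.2000, -0.8000, 0.4000).
r_{12} = e_1·c_2 = 3.6000.

r_{12} = 3.6000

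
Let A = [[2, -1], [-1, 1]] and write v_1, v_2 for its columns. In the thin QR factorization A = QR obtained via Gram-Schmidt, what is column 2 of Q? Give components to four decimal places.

q_2 = (0.4472, 0.8944)

q_1 = v_1/‖v_1‖ = (2, -1)/2.2361 = (0.8944, -0.4472).
r_{12} = q_1·v_2 = -1.3416.
u_2 = v_2 + 1.3416·q_1 = (0.2000, 0.4000).
‖u_2‖ = 0.4472, so q_2 = (0.4472, 0.8944).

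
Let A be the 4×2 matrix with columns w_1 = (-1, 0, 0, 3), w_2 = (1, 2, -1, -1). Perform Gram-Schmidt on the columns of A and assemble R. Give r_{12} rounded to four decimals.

q_1 = w_1/‖w_1‖ = (-1, 0, 0, 3)/3.1623 = (-0.3162, 0.0000, 0.0000, 0.9487).
r_{12} = q_1·w_2 = -1.2649.

r_{12} = -1.2649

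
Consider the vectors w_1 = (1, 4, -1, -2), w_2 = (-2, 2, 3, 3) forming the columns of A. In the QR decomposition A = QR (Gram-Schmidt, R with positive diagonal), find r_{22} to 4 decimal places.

r_{22} = 5.0587

w_1 = (1, 4, -1, -2); ‖w_1‖ = 4.6904, so e_1 = (0.2132, 0.8528, -0.2132, -0.4264).
e_1·w_2 = 0.2132·(-2) + 0.8528·2 + (-0.2132)·3 + (-0.4264)·3 = -0.6396.
u_2 = w_2 + 0.6396·e_1 = (-1.8636, 2.5455, 2.8636, 2.7273).
r_{22} = ‖u_2‖ = 5.0587.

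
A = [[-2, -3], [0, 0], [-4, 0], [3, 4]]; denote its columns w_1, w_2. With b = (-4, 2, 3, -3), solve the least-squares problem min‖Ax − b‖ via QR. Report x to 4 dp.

w_1 = (-2, 0, -4, 3); ‖w_1‖ = 5.3852, so q_1 = (-0.3714, 0.0000, -0.7428, 0.5571).
q_1·w_2 = (-0.3714)·(-3) + 0.0000·0 + (-0.7428)·0 + 0.5571·4 = 3.3425.
u_2 = w_2 − 3.3425·q_1 = (-1.7586, 0.0000, 2.4828, 2.1379).
‖u_2‖ = 3.7185, so q_2 = (-0.4729, 0.0000, 0.6677, 0.5749).
Qᵀb = (-2.4140, 2.1699).
Back-substitute: x_2 = 2.1699/3.7185 = 0.5835.
x_1 = (-2.4140 − 3.3425·0.5835)/5.3852 = -0.8105.

x = (-0.8105, 0.5835)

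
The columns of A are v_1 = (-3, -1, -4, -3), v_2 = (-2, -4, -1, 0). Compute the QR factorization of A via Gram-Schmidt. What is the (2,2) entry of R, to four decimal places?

r_{22} = 3.9243

q_1 = v_1/‖v_1‖ = (-3, -1, -4, -3)/5.9161 = (-0.5071, -0.1690, -0.6761, -0.5071).
r_{12} = q_1·v_2 = 2.3664.
u_2 = v_2 − 2.3664·q_1 = (-0.8000, -3.6000, 0.6000, 1.2000).
r_{22} = ‖u_2‖ = 3.9243.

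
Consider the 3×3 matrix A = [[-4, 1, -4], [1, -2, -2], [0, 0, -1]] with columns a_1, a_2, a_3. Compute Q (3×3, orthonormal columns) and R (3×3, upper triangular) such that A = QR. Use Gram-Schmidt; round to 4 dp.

Q = [[-0.9701, -0.2425, 0.0000], [0.2425, -0.9701, 0.0000], [0.0000, 0.0000, -1.0000]], R = [[4.1231, -1.4552, 3.3955], [0.0000, 1.6977, 2.9104], [0.0000, 0.0000, 1.0000]]

e_1 = a_1/‖a_1‖ = (-4, 1, 0)/4.1231 = (-0.9701, 0.2425, 0.0000).
r_{12} = e_1·a_2 = -1.4552.
u_2 = a_2 + 1.4552·e_1 = (-0.4118, -1.6471, 0.0000).
‖u_2‖ = 1.6977, so e_2 = (-0.2425, -0.9701, 0.0000).
r_{13} = e_1·a_3 = 3.3955; r_{23} = e_2·a_3 = 2.9104.
u_3 = a_3 − 3.3955·e_1 − 2.9104·e_2 = (0.0000, 0.0000, -1.0000).
‖u_3‖ = 1.0000, so e_3 = (0.0000, 0.0000, -1.0000).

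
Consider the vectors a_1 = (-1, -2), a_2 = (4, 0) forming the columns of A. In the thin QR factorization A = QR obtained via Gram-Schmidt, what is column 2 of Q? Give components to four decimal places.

a_1 = (-1, -2); ‖a_1‖ = 2.2361, so e_1 = (-0.4472, -0.8944).
e_1·a_2 = (-0.4472)·4 + (-0.8944)·0 = -1.7889.
u_2 = a_2 + 1.7889·e_1 = (3.2000, -1.6000).
‖u_2‖ = 3.5777, so e_2 = (0.8944, -0.4472).

e_2 = (0.8944, -0.4472)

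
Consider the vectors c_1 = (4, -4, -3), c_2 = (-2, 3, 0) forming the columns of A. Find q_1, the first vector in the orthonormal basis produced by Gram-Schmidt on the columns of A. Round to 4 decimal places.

c_1 = (4, -4, -3); ‖c_1‖ = 6.4031, so q_1 = (0.6247, -0.6247, -0.4685).

q_1 = (0.6247, -0.6247, -0.4685)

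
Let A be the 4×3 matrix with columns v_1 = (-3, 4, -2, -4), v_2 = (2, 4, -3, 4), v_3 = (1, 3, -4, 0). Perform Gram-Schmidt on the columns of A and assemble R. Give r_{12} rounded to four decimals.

r_{12} = 0.0000

e_1 = v_1/‖v_1‖ = (-3, 4, -2, -4)/6.7082 = (-0.4472, 0.5963, -0.2981, -0.5963).
r_{12} = e_1·v_2 = 0.0000.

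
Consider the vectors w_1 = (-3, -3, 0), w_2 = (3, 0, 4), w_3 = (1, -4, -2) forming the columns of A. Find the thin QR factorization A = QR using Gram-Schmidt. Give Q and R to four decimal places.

w_1 = (-3, -3, 0); ‖w_1‖ = 4.2426, so e_1 = (-0.7071, -0.7071, 0.0000).
e_1·w_2 = (-0.7071)·3 + (-0.7071)·0 + 0.0000·4 = -2.1213.
u_2 = w_2 + 2.1213·e_1 = (1.5000, -1.5000, 4.0000).
‖u_2‖ = 4.5277, so e_2 = (0.3313, -0.3313, 0.8835).
e_1·w_3 = (-0.7071)·1 + (-0.7071)·(-4) + 0.0000·(-2) = 2.1213; e_2·w_3 = 0.3313·1 + (-0.3313)·(-4) + 0.8835·(-2) = -0.1104.
u_3 = w_3 − 2.1213·e_1 + 0.1104·e_2 = (2.5366, -2.5366, -1.9024).
‖u_3‖ = 4.0605, so e_3 = (0.6247, -0.6247, -0.4685).

Q = [[-0.7071, 0.3313, 0.6247], [-0.7071, -0.3313, -0.6247], [0.0000, 0.8835, -0.4685]], R = [[4.2426, -2.1213, 2.1213], [0.0000, 4.5277, -0.1104], [0.0000, 0.0000, 4.0605]]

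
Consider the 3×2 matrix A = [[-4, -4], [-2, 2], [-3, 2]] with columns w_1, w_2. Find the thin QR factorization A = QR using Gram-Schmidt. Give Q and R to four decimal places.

w_1 = (-4, -2, -3); ‖w_1‖ = 5.3852, so e_1 = (-0.7428, -0.3714, -0.5571).
e_1·w_2 = (-0.7428)·(-4) + (-0.3714)·2 + (-0.5571)·2 = 1.1142.
u_2 = w_2 − 1.1142·e_1 = (-3.1724, 2.4138, 2.6207).
‖u_2‖ = 4.7706, so e_2 = (-0.6650, 0.5060, 0.5493).

Q = [[-0.7428, -0.6650], [-0.3714, 0.5060], [-0.5571, 0.5493]], R = [[5.3852, 1.1142], [0.0000, 4.7706]]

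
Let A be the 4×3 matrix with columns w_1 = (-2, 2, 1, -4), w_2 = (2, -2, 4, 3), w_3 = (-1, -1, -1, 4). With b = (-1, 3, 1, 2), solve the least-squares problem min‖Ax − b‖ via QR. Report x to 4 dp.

w_1 = (-2, 2, 1, -4); ‖w_1‖ = 5.0000, so q_1 = (-0.4000, 0.4000, 0.2000, -0.8000).
q_1·w_2 = (-0.4000)·2 + 0.4000·(-2) + 0.2000·4 + (-0.8000)·3 = -3.2000.
u_2 = w_2 + 3.2000·q_1 = (0.7200, -0.7200, 4.6400, 0.4400).
‖u_2‖ = 4.7707, so q_2 = (0.1509, -0.1509, 0.9726, 0.0922).
q_1·w_3 = (-0.4000)·(-1) + 0.4000·(-1) + 0.2000·(-1) + (-0.8000)·4 = -3.4000; q_2·w_3 = 0.1509·(-1) + (-0.1509)·(-1) + 0.9726·(-1) + 0.0922·4 = -0.6037.
u_3 = w_3 + 3.4000·q_1 + 0.6037·q_2 = (-2.2689, 0.2689, 0.2671, 1.3357).
‖u_3‖ = 2.6600, so q_3 = (-0.8530, 0.1011, 0.1004, 0.5021).
Qᵀb = (0.2000, 0.5534, 2.2609).
Back-substitute: x_3 = 2.2609/2.6600 = 0.8500.
x_2 = (0.5534 + 0.6037·0.8500)/4.7707 = 0.2235.
x_1 = (0.2000 + 3.2000·0.2235 + 3.4000·0.8500)/5.0000 = 0.7611.

x = (0.7611, 0.2235, 0.8500)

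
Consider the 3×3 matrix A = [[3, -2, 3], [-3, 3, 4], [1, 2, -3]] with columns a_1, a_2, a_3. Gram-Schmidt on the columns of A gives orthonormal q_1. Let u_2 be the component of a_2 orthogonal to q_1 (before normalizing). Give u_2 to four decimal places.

u_2 = (0.0526, 0.9474, 2.6842)

a_1 = (3, -3, 1); ‖a_1‖ = 4.3589, so q_1 = (0.6882, -0.6882, 0.2294).
q_1·a_2 = 0.6882·(-2) + (-0.6882)·3 + 0.2294·2 = -2.9824.
u_2 = a_2 + 2.9824·q_1 = (0.0526, 0.9474, 2.6842).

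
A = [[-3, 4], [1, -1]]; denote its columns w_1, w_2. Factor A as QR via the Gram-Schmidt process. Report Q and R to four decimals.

Q = [[-0.9487, 0.3162], [0.3162, 0.9487]], R = [[3.1623, -4.1110], [0.0000, 0.3162]]

w_1 = (-3, 1); ‖w_1‖ = 3.1623, so q_1 = (-0.9487, 0.3162).
q_1·w_2 = (-0.9487)·4 + 0.3162·(-1) = -4.1110.
u_2 = w_2 + 4.1110·q_1 = (0.1000, 0.3000).
‖u_2‖ = 0.3162, so q_2 = (0.3162, 0.9487).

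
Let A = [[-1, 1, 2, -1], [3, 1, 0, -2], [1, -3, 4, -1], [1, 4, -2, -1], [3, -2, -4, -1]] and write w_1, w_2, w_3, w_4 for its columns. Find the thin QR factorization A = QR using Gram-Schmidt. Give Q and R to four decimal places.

w_1 = (-1, 3, 1, 1, 3); ‖w_1‖ = 4.5826, so q_1 = (-0.2182, 0.6547, 0.2182, 0.2182, 0.6547).
q_1·w_2 = (-0.2182)·1 + 0.6547·1 + 0.2182·(-3) + 0.2182·4 + 0.6547·(-2) = -0.6547.
u_2 = w_2 + 0.6547·q_1 = (0.8571, 1.4286, -2.8571, 4.1429, -1.5714).
‖u_2‖ = 5.5291, so q_2 = (0.1550, 0.2584, -0.5167, 0.7493, -0.2842).
q_1·w_3 = (-0.2182)·2 + 0.6547·0 + 0.2182·4 + 0.2182·(-2) + 0.6547·(-4) = -2.6186; q_2·w_3 = 0.1550·2 + 0.2584·0 + (-0.5167)·4 + 0.7493·(-2) + (-0.2842)·(-4) = -2.1186.
u_3 = w_3 + 2.6186·q_1 + 2.1186·q_2 = (1.7570, 2.2617, 3.4766, 0.1589, -2.8879).
‖u_3‖ = 5.3530, so q_3 = (0.3282, 0.4225, 0.6495, 0.0297, -0.5395).
q_1·w_4 = (-0.2182)·(-1) + 0.6547·(-2) + 0.2182·(-1) + 0.2182·(-1) + 0.6547·(-1) = -2.1822; q_2·w_4 = 0.1550·(-1) + 0.2584·(-2) + (-0.5167)·(-1) + 0.7493·(-1) + (-0.2842)·(-1) = -0.6201; q_3·w_4 = 0.3282·(-1) + 0.4225·(-2) + 0.6495·(-1) + 0.0297·(-1) + (-0.5395)·(-1) = -1.3129.
u_4 = w_4 + 2.1822·q_1 + 0.6201·q_2 + 1.3129·q_3 = (-0.9491, 0.1435, 0.0085, -0.0202, -0.4560).
‖u_4‖ = 1.0629, so q_4 = (-0.8929, 0.1350, 0.0080, -0.0190, -0.4290).

Q = [[-0.2182, 0.1550, 0.3282, -0.8929], [0.6547, 0.2584, 0.4225, 0.1350], [0.2182, -0.5167, 0.6495, 0.0080], [0.2182, 0.7493, 0.0297, -0.0190], [0.6547, -0.2842, -0.5395, -0.4290]], R = [[4.5826, -0.6547, -2.6186, -2.1822], [0.0000, 5.5291, -2.1186, -0.6201], [0.0000, 0.0000, 5.3530, -1.3129], [0.0000, 0.0000, 0.0000, 1.0629]]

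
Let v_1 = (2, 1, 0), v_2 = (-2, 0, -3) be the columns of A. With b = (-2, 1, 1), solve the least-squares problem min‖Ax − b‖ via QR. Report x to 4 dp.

v_1 = (2, 1, 0); ‖v_1‖ = 2.2361, so e_1 = (0.8944, 0.4472, 0.0000).
e_1·v_2 = 0.8944·(-2) + 0.4472·0 + 0.0000·(-3) = -1.7889.
u_2 = v_2 + 1.7889·e_1 = (-0.4000, 0.8000, -3.0000).
‖u_2‖ = 3.1305, so e_2 = (-0.1278, 0.2556, -0.9583).
Qᵀb = (-1.3416, -0.4472).
Back-substitute: x_2 = -0.4472/3.1305 = -0.1429.
x_1 = (-1.3416 + 1.7889·(-0.1429))/2.2361 = -0.7143.

x = (-0.7143, -0.1429)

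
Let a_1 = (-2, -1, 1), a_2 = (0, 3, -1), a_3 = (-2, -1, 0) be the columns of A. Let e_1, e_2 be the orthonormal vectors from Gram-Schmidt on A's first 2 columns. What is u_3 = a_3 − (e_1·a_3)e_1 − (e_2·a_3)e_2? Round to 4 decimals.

a_1 = (-2, -1, 1); ‖a_1‖ = 2.4495, so e_1 = (-0.8165, -0.4082, 0.4082).
e_1·a_2 = (-0.8165)·0 + (-0.4082)·3 + 0.4082·(-1) = -1.6330.
u_2 = a_2 + 1.6330·e_1 = (-1.3333, 2.3333, -0.3333).
‖u_2‖ = 2.7080, so e_2 = (-0.4924, 0.8616, -0.1231).
e_1·a_3 = (-0.8165)·(-2) + (-0.4082)·(-1) + 0.4082·0 = 2.0412; e_2·a_3 = (-0.4924)·(-2) + 0.8616·(-1) + (-0.1231)·0 = 0.1231.
u_3 = a_3 − 2.0412·e_1 − 0.1231·e_2 = (-0.2727, -0.2727, -0.8182).

u_3 = (-0.2727, -0.2727, -0.8182)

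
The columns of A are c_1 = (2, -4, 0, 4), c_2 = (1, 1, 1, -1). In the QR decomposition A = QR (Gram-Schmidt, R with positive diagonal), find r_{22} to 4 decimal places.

e_1 = c_1/‖c_1‖ = (2, -4, 0, 4)/6.0000 = (0.3333, -0.6667, 0.0000, 0.6667).
r_{12} = e_1·c_2 = -1.0000.
u_2 = c_2 + 1.0000·e_1 = (1.3333, 0.3333, 1.0000, -0.3333).
r_{22} = ‖u_2‖ = 1.7321.

r_{22} = 1.7321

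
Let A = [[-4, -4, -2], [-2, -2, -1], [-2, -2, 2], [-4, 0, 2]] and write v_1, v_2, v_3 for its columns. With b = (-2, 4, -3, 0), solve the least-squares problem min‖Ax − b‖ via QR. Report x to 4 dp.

q_1 = v_1/‖v_1‖ = (-4, -2, -2, -4)/6.3246 = (-0.6325, -0.3162, -0.3162, -0.6325).
r_{12} = q_1·v_2 = 3.7947.
u_2 = v_2 − 3.7947·q_1 = (-1.6000, -0.8000, -0.8000, 2.4000).
‖u_2‖ = 3.0984, so q_2 = (-0.5164, -0.2582, -0.2582, 0.7746).
r_{13} = q_1·v_3 = -0.3162; r_{23} = q_2·v_3 = 2.3238.
u_3 = v_3 + 0.3162·q_1 − 2.3238·q_2 = (-1.0000, -0.5000, 2.5000, 0.0000).
‖u_3‖ = 2.7386, so q_3 = (-0.3651, -0.1826, 0.9129, 0.0000).
Qᵀb = (0.9487, 0.7746, -2.7386).
Back-substitute: x_3 = -2.7386/2.7386 = -1.0000.
x_2 = (0.7746 − 2.3238·(-1.0000))/3.0984 = 1.0000.
x_1 = (0.9487 − 3.7947·1.0000 + 0.3162·(-1.0000))/6.3246 = -0.5000.

x = (-0.5000, 1.0000, -1.0000)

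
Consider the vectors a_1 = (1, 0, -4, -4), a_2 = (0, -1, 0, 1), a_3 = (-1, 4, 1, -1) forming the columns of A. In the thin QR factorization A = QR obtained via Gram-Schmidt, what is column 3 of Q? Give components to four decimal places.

e_1 = a_1/‖a_1‖ = (1, 0, -4, -4)/5.7446 = (0.1741, 0.0000, -0.6963, -0.6963).
r_{12} = e_1·a_2 = -0.6963.
u_2 = a_2 + 0.6963·e_1 = (0.1212, -1.0000, -0.4848, 0.5152).
‖u_2‖ = 1.2309, so e_2 = (0.0985, -0.8124, -0.3939, 0.4185).
r_{13} = e_1·a_3 = -0.1741; r_{23} = e_2·a_3 = -4.1605.
u_3 = a_3 + 0.1741·e_1 + 4.1605·e_2 = (-0.5600, 0.6200, -0.7600, 0.6200).
‖u_3‖ = 1.2884, so e_3 = (-0.4346, 0.4812, -0.5899, 0.4812).

e_3 = (-0.4346, 0.4812, -0.5899, 0.4812)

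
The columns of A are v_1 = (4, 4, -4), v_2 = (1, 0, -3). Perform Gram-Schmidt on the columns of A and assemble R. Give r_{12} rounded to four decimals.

v_1 = (4, 4, -4); ‖v_1‖ = 6.9282, so q_1 = (0.5774, 0.5774, -0.5774).
r_{12} = q_1·v_2 = 2.3094.

r_{12} = 2.3094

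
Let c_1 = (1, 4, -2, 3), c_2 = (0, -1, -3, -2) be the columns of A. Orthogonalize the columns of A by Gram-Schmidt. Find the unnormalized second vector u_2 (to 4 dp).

e_1 = c_1/‖c_1‖ = (1, 4, -2, 3)/5.4772 = (0.1826, 0.7303, -0.3651, 0.5477).
r_{12} = e_1·c_2 = -0.7303.
u_2 = c_2 + 0.7303·e_1 = (0.1333, -0.4667, -3.2667, -1.6000).

u_2 = (0.1333, -0.4667, -3.2667, -1.6000)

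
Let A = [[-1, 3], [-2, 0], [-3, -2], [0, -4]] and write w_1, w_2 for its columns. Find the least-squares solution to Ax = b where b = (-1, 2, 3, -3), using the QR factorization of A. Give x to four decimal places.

w_1 = (-1, -2, -3, 0); ‖w_1‖ = 3.7417, so q_1 = (-0.2673, -0.5345, -0.8018, 0.0000).
q_1·w_2 = (-0.2673)·3 + (-0.5345)·0 + (-0.8018)·(-2) + 0.0000·(-4) = 0.8018.
u_2 = w_2 − 0.8018·q_1 = (3.2143, 0.4286, -1.3571, -4.0000).
‖u_2‖ = 5.3251, so q_2 = (0.6036, 0.0805, -0.2549, -0.7512).
Qᵀb = (-3.2071, 1.0462).
Back-substitute: x_2 = 1.0462/5.3251 = 0.1965.
x_1 = (-3.2071 − 0.8018·0.1965)/3.7417 = -0.8992.

x = (-0.8992, 0.1965)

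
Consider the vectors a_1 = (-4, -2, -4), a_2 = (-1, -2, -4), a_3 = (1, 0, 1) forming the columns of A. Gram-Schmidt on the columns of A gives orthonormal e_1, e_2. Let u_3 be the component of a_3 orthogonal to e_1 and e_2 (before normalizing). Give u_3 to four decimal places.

u_3 = (0.0000, -0.4000, 0.2000)

e_1 = a_1/‖a_1‖ = (-4, -2, -4)/6.0000 = (-0.6667, -0.3333, -0.6667).
r_{12} = e_1·a_2 = 4.0000.
u_2 = a_2 − 4.0000·e_1 = (1.6667, -0.6667, -1.3333).
‖u_2‖ = 2.2361, so e_2 = (0.7454, -0.2981, -0.5963).
r_{13} = e_1·a_3 = -1.3333; r_{23} = e_2·a_3 = 0.1491.
u_3 = a_3 + 1.3333·e_1 − 0.1491·e_2 = (0.0000, -0.4000, 0.2000).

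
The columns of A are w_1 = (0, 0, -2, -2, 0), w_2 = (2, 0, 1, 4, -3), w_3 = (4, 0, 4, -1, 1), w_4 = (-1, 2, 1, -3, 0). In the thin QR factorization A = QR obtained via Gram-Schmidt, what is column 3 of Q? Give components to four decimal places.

w_1 = (0, 0, -2, -2, 0); ‖w_1‖ = 2.8284, so e_1 = (0.0000, 0.0000, -0.7071, -0.7071, 0.0000).
e_1·w_2 = 0.0000·2 + 0.0000·0 + (-0.7071)·1 + (-0.7071)·4 + 0.0000·(-3) = -3.5355.
u_2 = w_2 + 3.5355·e_1 = (2.0000, 0.0000, -1.5000, 1.5000, -3.0000).
‖u_2‖ = 4.1833, so e_2 = (0.4781, 0.0000, -0.3586, 0.3586, -0.7171).
e_1·w_3 = 0.0000·4 + 0.0000·0 + (-0.7071)·4 + (-0.7071)·(-1) + 0.0000·1 = -2.1213; e_2·w_3 = 0.4781·4 + 0.0000·0 + (-0.3586)·4 + 0.3586·(-1) + (-0.7171)·1 = -0.5976.
u_3 = w_3 + 2.1213·e_1 + 0.5976·e_2 = (4.2857, 0.0000, 2.2857, -2.2857, 0.5714).
‖u_3‖ = 5.3984, so e_3 = (0.7939, 0.0000, 0.4234, -0.4234, 0.1059).

e_3 = (0.7939, 0.0000, 0.4234, -0.4234, 0.1059)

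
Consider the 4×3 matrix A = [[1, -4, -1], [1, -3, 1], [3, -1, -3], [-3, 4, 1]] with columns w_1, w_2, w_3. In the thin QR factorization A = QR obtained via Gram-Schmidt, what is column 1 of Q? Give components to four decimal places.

q_1 = (0.2236, 0.2236, 0.6708, -0.6708)

w_1 = (1, 1, 3, -3); ‖w_1‖ = 4.4721, so q_1 = (0.2236, 0.2236, 0.6708, -0.6708).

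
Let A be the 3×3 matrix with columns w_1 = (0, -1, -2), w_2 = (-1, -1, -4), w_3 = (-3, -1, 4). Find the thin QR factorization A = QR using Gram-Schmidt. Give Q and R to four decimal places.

Q = [[0.0000, -0.7454, -0.6667], [-0.4472, 0.5963, -0.6667], [-0.8944, -0.2981, 0.3333]], R = [[2.2361, 4.0249, -3.1305], [0.0000, 1.3416, 0.4472], [0.0000, 0.0000, 4.0000]]

w_1 = (0, -1, -2); ‖w_1‖ = 2.2361, so e_1 = (0.0000, -0.4472, -0.8944).
e_1·w_2 = 0.0000·(-1) + (-0.4472)·(-1) + (-0.8944)·(-4) = 4.0249.
u_2 = w_2 − 4.0249·e_1 = (-1.0000, 0.8000, -0.4000).
‖u_2‖ = 1.3416, so e_2 = (-0.7454, 0.5963, -0.2981).
e_1·w_3 = 0.0000·(-3) + (-0.4472)·(-1) + (-0.8944)·4 = -3.1305; e_2·w_3 = (-0.7454)·(-3) + 0.5963·(-1) + (-0.2981)·4 = 0.4472.
u_3 = w_3 + 3.1305·e_1 − 0.4472·e_2 = (-2.6667, -2.6667, 1.3333).
‖u_3‖ = 4.0000, so e_3 = (-0.6667, -0.6667, 0.3333).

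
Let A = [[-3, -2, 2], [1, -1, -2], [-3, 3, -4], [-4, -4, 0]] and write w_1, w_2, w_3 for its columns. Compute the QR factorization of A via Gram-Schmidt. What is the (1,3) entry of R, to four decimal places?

r_{13} = 0.6761

e_1 = w_1/‖w_1‖ = (-3, 1, -3, -4)/5.9161 = (-0.5071, 0.1690, -0.5071, -0.6761).
r_{13} = e_1·w_3 = 0.6761.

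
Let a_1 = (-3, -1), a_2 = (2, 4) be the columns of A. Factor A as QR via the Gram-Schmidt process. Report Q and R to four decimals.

a_1 = (-3, -1); ‖a_1‖ = 3.1623, so q_1 = (-0.9487, -0.3162).
q_1·a_2 = (-0.9487)·2 + (-0.3162)·4 = -3.1623.
u_2 = a_2 + 3.1623·q_1 = (-1.0000, 3.0000).
‖u_2‖ = 3.1623, so q_2 = (-0.3162, 0.9487).

Q = [[-0.9487, -0.3162], [-0.3162, 0.9487]], R = [[3.1623, -3.1623], [0.0000, 3.1623]]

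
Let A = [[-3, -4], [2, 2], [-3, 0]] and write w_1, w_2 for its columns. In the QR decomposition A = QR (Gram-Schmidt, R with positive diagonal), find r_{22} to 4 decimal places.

q_1 = w_1/‖w_1‖ = (-3, 2, -3)/4.6904 = (-0.6396, 0.4264, -0.6396).
r_{12} = q_1·w_2 = 3.4112.
u_2 = w_2 − 3.4112·q_1 = (-1.8182, 0.5455, 2.1818).
r_{22} = ‖u_2‖ = 2.8920.

r_{22} = 2.8920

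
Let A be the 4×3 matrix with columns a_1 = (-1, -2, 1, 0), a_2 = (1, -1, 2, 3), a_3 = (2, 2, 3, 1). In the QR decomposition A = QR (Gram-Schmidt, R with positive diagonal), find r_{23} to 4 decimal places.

e_1 = a_1/‖a_1‖ = (-1, -2, 1, 0)/2.4495 = (-0.4082, -0.8165, 0.4082, 0.0000).
r_{12} = e_1·a_2 = 1.2247.
u_2 = a_2 − 1.2247·e_1 = (1.5000, 0.0000, 1.5000, 3.0000).
‖u_2‖ = 3.6742, so e_2 = (0.4082, 0.0000, 0.4082, 0.8165).
r_{23} = e_2·a_3 = 2.8577.

r_{23} = 2.8577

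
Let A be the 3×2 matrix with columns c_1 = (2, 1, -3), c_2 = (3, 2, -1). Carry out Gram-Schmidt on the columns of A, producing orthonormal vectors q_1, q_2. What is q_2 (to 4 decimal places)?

q_1 = c_1/‖c_1‖ = (2, 1, -3)/3.7417 = (0.5345, 0.2673, -0.8018).
r_{12} = q_1·c_2 = 2.9399.
u_2 = c_2 − 2.9399·q_1 = (1.4286, 1.2143, 1.3571).
‖u_2‖ = 2.3146, so q_2 = (0.6172, 0.5246, 0.5864).

q_2 = (0.6172, 0.5246, 0.5864)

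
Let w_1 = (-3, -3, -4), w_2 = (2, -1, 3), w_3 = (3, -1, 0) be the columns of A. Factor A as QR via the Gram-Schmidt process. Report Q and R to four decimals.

Q = [[-0.5145, 0.2490, 0.8206], [-0.5145, -0.8552, -0.0631], [-0.6860, 0.4546, -0.5681]], R = [[5.8310, -2.5725, -1.0290], [0.0000, 2.7170, 1.6021], [0.0000, 0.0000, 2.5248]]

w_1 = (-3, -3, -4); ‖w_1‖ = 5.8310, so e_1 = (-0.5145, -0.5145, -0.6860).
e_1·w_2 = (-0.5145)·2 + (-0.5145)·(-1) + (-0.6860)·3 = -2.5725.
u_2 = w_2 + 2.5725·e_1 = (0.6765, -2.3235, 1.2353).
‖u_2‖ = 2.7170, so e_2 = (0.2490, -0.8552, 0.4546).
e_1·w_3 = (-0.5145)·3 + (-0.5145)·(-1) + (-0.6860)·0 = -1.0290; e_2·w_3 = 0.2490·3 + (-0.8552)·(-1) + 0.4546·0 = 1.6021.
u_3 = w_3 + 1.0290·e_1 − 1.6021·e_2 = (2.0717, -0.1594, -1.4343).
‖u_3‖ = 2.5248, so e_3 = (0.8206, -0.0631, -0.5681).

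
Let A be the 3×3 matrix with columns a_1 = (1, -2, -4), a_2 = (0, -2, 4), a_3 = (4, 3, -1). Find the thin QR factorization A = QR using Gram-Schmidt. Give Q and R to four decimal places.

a_1 = (1, -2, -4); ‖a_1‖ = 4.5826, so e_1 = (0.2182, -0.4364, -0.8729).
e_1·a_2 = 0.2182·0 + (-0.4364)·(-2) + (-0.8729)·4 = -2.6186.
u_2 = a_2 + 2.6186·e_1 = (0.5714, -3.1429, 1.7143).
‖u_2‖ = 3.6253, so e_2 = (0.1576, -0.8669, 0.4729).
e_1·a_3 = 0.2182·4 + (-0.4364)·3 + (-0.8729)·(-1) = 0.4364; e_2·a_3 = 0.1576·4 + (-0.8669)·3 + 0.4729·(-1) = -2.4431.
u_3 = a_3 − 0.4364·e_1 + 2.4431·e_2 = (4.2899, 1.0725, 0.5362).
‖u_3‖ = 4.4543, so e_3 = (0.9631, 0.2408, 0.1204).

Q = [[0.2182, 0.1576, 0.9631], [-0.4364, -0.8669, 0.2408], [-0.8729, 0.4729, 0.1204]], R = [[4.5826, -2.6186, 0.4364], [0.0000, 3.6253, -2.4431], [0.0000, 0.0000, 4.4543]]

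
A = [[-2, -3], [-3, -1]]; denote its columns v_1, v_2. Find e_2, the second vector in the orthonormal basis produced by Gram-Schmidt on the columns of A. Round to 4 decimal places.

e_2 = (-0.8321, 0.5547)

e_1 = v_1/‖v_1‖ = (-2, -3)/3.6056 = (-0.5547, -0.8321).
r_{12} = e_1·v_2 = 2.4962.
u_2 = v_2 − 2.4962·e_1 = (-1.6154, 1.0769).
‖u_2‖ = 1.9415, so e_2 = (-0.8321, 0.5547).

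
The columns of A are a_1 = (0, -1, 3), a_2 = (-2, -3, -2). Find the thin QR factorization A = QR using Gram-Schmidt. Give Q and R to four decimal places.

a_1 = (0, -1, 3); ‖a_1‖ = 3.1623, so e_1 = (0.0000, -0.3162, 0.9487).
e_1·a_2 = 0.0000·(-2) + (-0.3162)·(-3) + 0.9487·(-2) = -0.9487.
u_2 = a_2 + 0.9487·e_1 = (-2.0000, -3.3000, -1.1000).
‖u_2‖ = 4.0125, so e_2 = (-0.4984, -0.8224, -0.2741).

Q = [[0.0000, -0.4984], [-0.3162, -0.8224], [0.9487, -0.2741]], R = [[3.1623, -0.9487], [0.0000, 4.0125]]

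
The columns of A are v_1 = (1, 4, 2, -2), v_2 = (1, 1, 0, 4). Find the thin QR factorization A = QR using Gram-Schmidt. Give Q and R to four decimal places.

v_1 = (1, 4, 2, -2); ‖v_1‖ = 5.0000, so q_1 = (0.2000, 0.8000, 0.4000, -0.4000).
q_1·v_2 = 0.2000·1 + 0.8000·1 + 0.4000·0 + (-0.4000)·4 = -0.6000.
u_2 = v_2 + 0.6000·q_1 = (1.1200, 1.4800, 0.2400, 3.7600).
‖u_2‖ = 4.2000, so q_2 = (0.2667, 0.3524, 0.0571, 0.8952).

Q = [[0.2000, 0.2667], [0.8000, 0.3524], [0.4000, 0.0571], [-0.4000, 0.8952]], R = [[5.0000, -0.6000], [0.0000, 4.2000]]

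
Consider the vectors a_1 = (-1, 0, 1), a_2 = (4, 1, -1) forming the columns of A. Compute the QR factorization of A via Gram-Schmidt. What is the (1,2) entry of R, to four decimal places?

r_{12} = -3.5355

e_1 = a_1/‖a_1‖ = (-1, 0, 1)/1.4142 = (-0.7071, 0.0000, 0.7071).
r_{12} = e_1·a_2 = -3.5355.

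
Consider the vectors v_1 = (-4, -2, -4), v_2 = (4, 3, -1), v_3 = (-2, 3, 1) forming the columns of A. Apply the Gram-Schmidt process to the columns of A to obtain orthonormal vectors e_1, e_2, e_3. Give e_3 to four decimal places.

v_1 = (-4, -2, -4); ‖v_1‖ = 6.0000, so e_1 = (-0.6667, -0.3333, -0.6667).
e_1·v_2 = (-0.6667)·4 + (-0.3333)·3 + (-0.6667)·(-1) = -3.0000.
u_2 = v_2 + 3.0000·e_1 = (2.0000, 2.0000, -3.0000).
‖u_2‖ = 4.1231, so e_2 = (0.4851, 0.4851, -0.7276).
e_1·v_3 = (-0.6667)·(-2) + (-0.3333)·3 + (-0.6667)·1 = -0.3333; e_2·v_3 = 0.4851·(-2) + 0.4851·3 + (-0.7276)·1 = -0.2425.
u_3 = v_3 + 0.3333·e_1 + 0.2425·e_2 = (-2.1046, 3.0065, 0.6013).
‖u_3‖ = 3.7189, so e_3 = (-0.5659, 0.8085, 0.1617).

e_3 = (-0.5659, 0.8085, 0.1617)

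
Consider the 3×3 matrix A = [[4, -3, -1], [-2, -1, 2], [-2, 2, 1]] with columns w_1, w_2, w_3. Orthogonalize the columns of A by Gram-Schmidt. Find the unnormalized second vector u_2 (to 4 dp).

w_1 = (4, -2, -2); ‖w_1‖ = 4.8990, so q_1 = (0.8165, -0.4082, -0.4082).
q_1·w_2 = 0.8165·(-3) + (-0.4082)·(-1) + (-0.4082)·2 = -2.8577.
u_2 = w_2 + 2.8577·q_1 = (-0.6667, -2.1667, 0.8333).

u_2 = (-0.6667, -2.1667, 0.8333)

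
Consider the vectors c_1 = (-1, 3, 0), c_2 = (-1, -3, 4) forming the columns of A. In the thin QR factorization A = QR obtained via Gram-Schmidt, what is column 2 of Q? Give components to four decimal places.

q_2 = (-0.4066, -0.1355, 0.9035)

c_1 = (-1, 3, 0); ‖c_1‖ = 3.1623, so q_1 = (-0.3162, 0.9487, 0.0000).
q_1·c_2 = (-0.3162)·(-1) + 0.9487·(-3) + 0.0000·4 = -2.5298.
u_2 = c_2 + 2.5298·q_1 = (-1.8000, -0.6000, 4.0000).
‖u_2‖ = 4.4272, so q_2 = (-0.4066, -0.1355, 0.9035).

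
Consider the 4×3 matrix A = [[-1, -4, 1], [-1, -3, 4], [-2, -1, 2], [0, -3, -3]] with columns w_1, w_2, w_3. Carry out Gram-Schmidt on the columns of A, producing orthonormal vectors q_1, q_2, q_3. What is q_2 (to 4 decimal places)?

q_2 = (-0.5392, -0.3235, 0.4313, -0.6470)

w_1 = (-1, -1, -2, 0); ‖w_1‖ = 2.4495, so q_1 = (-0.4082, -0.4082, -0.8165, 0.0000).
q_1·w_2 = (-0.4082)·(-4) + (-0.4082)·(-3) + (-0.8165)·(-1) + 0.0000·(-3) = 3.6742.
u_2 = w_2 − 3.6742·q_1 = (-2.5000, -1.5000, 2.0000, -3.0000).
‖u_2‖ = 4.6368, so q_2 = (-0.5392, -0.3235, 0.4313, -0.6470).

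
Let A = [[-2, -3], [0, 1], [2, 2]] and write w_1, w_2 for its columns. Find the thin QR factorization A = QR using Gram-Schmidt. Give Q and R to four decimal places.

q_1 = w_1/‖w_1‖ = (-2, 0, 2)/2.8284 = (-0.7071, 0.0000, 0.7071).
r_{12} = q_1·w_2 = 3.5355.
u_2 = w_2 − 3.5355·q_1 = (-0.5000, 1.0000, -0.5000).
‖u_2‖ = 1.2247, so q_2 = (-0.4082, 0.8165, -0.4082).

Q = [[-0.7071, -0.4082], [0.0000, 0.8165], [0.7071, -0.4082]], R = [[2.8284, 3.5355], [0.0000, 1.2247]]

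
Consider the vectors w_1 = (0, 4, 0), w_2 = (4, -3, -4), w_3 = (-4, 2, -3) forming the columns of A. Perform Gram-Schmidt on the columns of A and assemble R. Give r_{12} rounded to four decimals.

q_1 = w_1/‖w_1‖ = (0, 4, 0)/4.0000 = (0.0000, 1.0000, 0.0000).
r_{12} = q_1·w_2 = -3.0000.

r_{12} = -3.0000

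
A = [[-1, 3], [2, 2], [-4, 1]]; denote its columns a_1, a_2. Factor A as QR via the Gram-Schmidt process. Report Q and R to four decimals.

Q = [[-0.2182, 0.7756], [0.4364, 0.6205], [-0.8729, 0.1163]], R = [[4.5826, -0.6547], [0.0000, 3.6839]]

a_1 = (-1, 2, -4); ‖a_1‖ = 4.5826, so e_1 = (-0.2182, 0.4364, -0.8729).
e_1·a_2 = (-0.2182)·3 + 0.4364·2 + (-0.8729)·1 = -0.6547.
u_2 = a_2 + 0.6547·e_1 = (2.8571, 2.2857, 0.4286).
‖u_2‖ = 3.6839, so e_2 = (0.7756, 0.6205, 0.1163).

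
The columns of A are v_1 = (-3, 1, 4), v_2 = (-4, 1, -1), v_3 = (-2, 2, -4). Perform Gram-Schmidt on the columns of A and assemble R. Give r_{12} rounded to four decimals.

v_1 = (-3, 1, 4); ‖v_1‖ = 5.0990, so e_1 = (-0.5883, 0.1961, 0.7845).
r_{12} = e_1·v_2 = 1.7650.

r_{12} = 1.7650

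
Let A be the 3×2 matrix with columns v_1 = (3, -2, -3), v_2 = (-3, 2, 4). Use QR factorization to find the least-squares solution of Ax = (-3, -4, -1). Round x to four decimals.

x = (-1.3077, -1.2308)

v_1 = (3, -2, -3); ‖v_1‖ = 4.6904, so e_1 = (0.6396, -0.4264, -0.6396).
e_1·v_2 = 0.6396·(-3) + (-0.4264)·2 + (-0.6396)·4 = -5.3300.
u_2 = v_2 + 5.3300·e_1 = (0.4091, -0.2727, 0.5909).
‖u_2‖ = 0.7687, so e_2 = (0.5322, -0.3548, 0.7687).
Qᵀb = (0.4264, -0.9461).
Back-substitute: x_2 = -0.9461/0.7687 = -1.2308.
x_1 = (0.4264 + 5.3300·(-1.2308))/4.6904 = -1.3077.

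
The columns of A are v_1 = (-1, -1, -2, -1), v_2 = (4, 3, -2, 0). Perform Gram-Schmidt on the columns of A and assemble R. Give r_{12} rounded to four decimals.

r_{12} = -1.1339

v_1 = (-1, -1, -2, -1); ‖v_1‖ = 2.6458, so q_1 = (-0.3780, -0.3780, -0.7559, -0.3780).
r_{12} = q_1·v_2 = -1.1339.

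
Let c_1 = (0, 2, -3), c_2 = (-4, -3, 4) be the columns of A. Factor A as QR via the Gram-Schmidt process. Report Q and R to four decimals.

Q = [[0.0000, -0.9976], [0.5547, -0.0576], [-0.8321, -0.0384]], R = [[3.6056, -4.9923], [0.0000, 4.0096]]

c_1 = (0, 2, -3); ‖c_1‖ = 3.6056, so q_1 = (0.0000, 0.5547, -0.8321).
q_1·c_2 = 0.0000·(-4) + 0.5547·(-3) + (-0.8321)·4 = -4.9923.
u_2 = c_2 + 4.9923·q_1 = (-4.0000, -0.2308, -0.1538).
‖u_2‖ = 4.0096, so q_2 = (-0.9976, -0.0576, -0.0384).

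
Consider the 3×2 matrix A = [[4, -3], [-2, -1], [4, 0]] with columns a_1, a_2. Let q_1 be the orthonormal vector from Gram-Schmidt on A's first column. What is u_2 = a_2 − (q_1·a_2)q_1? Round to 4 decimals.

q_1 = a_1/‖a_1‖ = (4, -2, 4)/6.0000 = (0.6667, -0.3333, 0.6667).
r_{12} = q_1·a_2 = -1.6667.
u_2 = a_2 + 1.6667·q_1 = (-1.8889, -1.5556, 1.1111).

u_2 = (-1.8889, -1.5556, 1.1111)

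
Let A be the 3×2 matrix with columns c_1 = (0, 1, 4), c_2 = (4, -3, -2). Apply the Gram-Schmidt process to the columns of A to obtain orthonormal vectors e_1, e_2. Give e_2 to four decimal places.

e_1 = c_1/‖c_1‖ = (0, 1, 4)/4.1231 = (0.0000, 0.2425, 0.9701).
r_{12} = e_1·c_2 = -2.6679.
u_2 = c_2 + 2.6679·e_1 = (4.0000, -2.3529, 0.5882).
‖u_2‖ = 4.6779, so e_2 = (0.8551, -0.5030, 0.1257).

e_2 = (0.8551, -0.5030, 0.1257)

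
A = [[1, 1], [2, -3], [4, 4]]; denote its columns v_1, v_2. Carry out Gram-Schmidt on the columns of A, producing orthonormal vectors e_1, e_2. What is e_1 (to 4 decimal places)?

e_1 = v_1/‖v_1‖ = (1, 2, 4)/4.5826 = (0.2182, 0.4364, 0.8729).

e_1 = (0.2182, 0.4364, 0.8729)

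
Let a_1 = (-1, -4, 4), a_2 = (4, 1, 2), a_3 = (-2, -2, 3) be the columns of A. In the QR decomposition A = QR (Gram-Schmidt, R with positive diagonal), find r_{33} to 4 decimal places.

q_1 = a_1/‖a_1‖ = (-1, -4, 4)/5.7446 = (-0.1741, -0.6963, 0.6963).
r_{12} = q_1·a_2 = 0.0000.
u_2 = a_2 + 0.0000·q_1 = (4.0000, 1.0000, 2.0000).
‖u_2‖ = 4.5826, so q_2 = (0.8729, 0.2182, 0.4364).
r_{13} = q_1·a_3 = 3.8297; r_{23} = q_2·a_3 = -0.8729.
u_3 = a_3 − 3.8297·q_1 + 0.8729·q_2 = (-0.5714, 0.8571, 0.7143).
r_{33} = ‖u_3‖ = 1.2536.

r_{33} = 1.2536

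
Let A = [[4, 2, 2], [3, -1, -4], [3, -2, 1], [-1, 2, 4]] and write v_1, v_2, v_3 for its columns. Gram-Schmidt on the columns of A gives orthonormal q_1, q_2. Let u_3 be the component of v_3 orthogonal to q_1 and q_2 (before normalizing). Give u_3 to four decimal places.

v_1 = (4, 3, 3, -1); ‖v_1‖ = 5.9161, so q_1 = (0.6761, 0.5071, 0.5071, -0.1690).
q_1·v_2 = 0.6761·2 + 0.5071·(-1) + 0.5071·(-2) + (-0.1690)·2 = -0.5071.
u_2 = v_2 + 0.5071·q_1 = (2.3429, -0.7429, -1.7429, 1.9143).
‖u_2‖ = 3.5697, so q_2 = (0.6563, -0.2081, -0.4882, 0.5363).
q_1·v_3 = 0.6761·2 + 0.5071·(-4) + 0.5071·1 + (-0.1690)·4 = -0.8452; q_2·v_3 = 0.6563·2 + (-0.2081)·(-4) + (-0.4882)·1 + 0.5363·4 = 3.8018.
u_3 = v_3 + 0.8452·q_1 − 3.8018·q_2 = (0.0762, -2.7803, 3.2848, 1.8184).

u_3 = (0.0762, -2.7803, 3.2848, 1.8184)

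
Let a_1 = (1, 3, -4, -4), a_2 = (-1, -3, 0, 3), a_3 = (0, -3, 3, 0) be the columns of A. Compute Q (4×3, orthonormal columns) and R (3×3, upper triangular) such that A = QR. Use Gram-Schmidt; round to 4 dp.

a_1 = (1, 3, -4, -4); ‖a_1‖ = 6.4807, so e_1 = (0.1543, 0.4629, -0.6172, -0.6172).
e_1·a_2 = 0.1543·(-1) + 0.4629·(-3) + (-0.6172)·0 + (-0.6172)·3 = -3.3947.
u_2 = a_2 + 3.3947·e_1 = (-0.4762, -1.4286, -2.0952, 0.9048).
‖u_2‖ = 2.7343, so e_2 = (-0.1742, -0.5225, -0.7663, 0.3309).
e_1·a_3 = 0.1543·0 + 0.4629·(-3) + (-0.6172)·3 + (-0.6172)·0 = -3.2404; e_2·a_3 = (-0.1742)·0 + (-0.5225)·(-3) + (-0.7663)·3 + 0.3309·0 = -0.7315.
u_3 = a_3 + 3.2404·e_1 + 0.7315·e_2 = (0.3726, -1.8822, 0.4395, -1.7580).
‖u_3‖ = 2.6391, so e_3 = (0.1412, -0.7132, 0.1665, -0.6661).

Q = [[0.1543, -0.1742, 0.1412], [0.4629, -0.5225, -0.7132], [-0.6172, -0.7663, 0.1665], [-0.6172, 0.3309, -0.6661]], R = [[6.4807, -3.3947, -3.2404], [0.0000, 2.7343, -0.7315], [0.0000, 0.0000, 2.6391]]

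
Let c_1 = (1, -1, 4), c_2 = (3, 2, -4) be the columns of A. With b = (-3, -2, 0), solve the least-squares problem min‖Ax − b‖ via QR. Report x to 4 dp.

x = (-0.7542, -0.8384)

c_1 = (1, -1, 4); ‖c_1‖ = 4.2426, so q_1 = (0.2357, -0.2357, 0.9428).
q_1·c_2 = 0.2357·3 + (-0.2357)·2 + 0.9428·(-4) = -3.5355.
u_2 = c_2 + 3.5355·q_1 = (3.8333, 1.1667, -0.6667).
‖u_2‖ = 4.0620, so q_2 = (0.9437, 0.2872, -0.1641).
Qᵀb = (-0.2357, -3.4055).
Back-substitute: x_2 = -3.4055/4.0620 = -0.8384.
x_1 = (-0.2357 + 3.5355·(-0.8384))/4.2426 = -0.7542.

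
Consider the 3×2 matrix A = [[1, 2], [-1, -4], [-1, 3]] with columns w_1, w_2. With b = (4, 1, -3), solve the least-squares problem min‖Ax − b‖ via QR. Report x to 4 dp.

x = (2.4231, -0.4231)

e_1 = w_1/‖w_1‖ = (1, -1, -1)/1.7321 = (0.5774, -0.5774, -0.5774).
r_{12} = e_1·w_2 = 1.7321.
u_2 = w_2 − 1.7321·e_1 = (1.0000, -3.0000, 4.0000).
‖u_2‖ = 5.0990, so e_2 = (0.1961, -0.5883, 0.7845).
Qᵀb = (3.4641, -2.1573).
Back-substitute: x_2 = -2.1573/5.0990 = -0.4231.
x_1 = (3.4641 − 1.7321·(-0.4231))/1.7321 = 2.4231.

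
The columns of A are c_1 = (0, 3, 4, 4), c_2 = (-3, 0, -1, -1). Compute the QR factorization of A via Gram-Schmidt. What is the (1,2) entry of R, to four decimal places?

c_1 = (0, 3, 4, 4); ‖c_1‖ = 6.4031, so e_1 = (0.0000, 0.4685, 0.6247, 0.6247).
r_{12} = e_1·c_2 = -1.2494.

r_{12} = -1.2494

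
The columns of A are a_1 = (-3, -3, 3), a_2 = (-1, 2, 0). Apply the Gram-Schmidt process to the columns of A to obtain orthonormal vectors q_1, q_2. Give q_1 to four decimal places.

q_1 = (-0.5774, -0.5774, 0.5774)

a_1 = (-3, -3, 3); ‖a_1‖ = 5.1962, so q_1 = (-0.5774, -0.5774, 0.5774).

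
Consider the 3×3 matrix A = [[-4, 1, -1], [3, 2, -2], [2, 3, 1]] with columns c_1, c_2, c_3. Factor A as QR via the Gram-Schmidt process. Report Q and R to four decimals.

e_1 = c_1/‖c_1‖ = (-4, 3, 2)/5.3852 = (-0.7428, 0.5571, 0.3714).
r_{12} = e_1·c_2 = 1.4856.
u_2 = c_2 − 1.4856·e_1 = (2.1034, 1.1724, 2.4483).
‖u_2‖ = 3.4341, so e_2 = (0.6125, 0.3414, 0.7129).
r_{13} = e_1·c_3 = 0.0000; r_{23} = e_2·c_3 = -0.5824.
u_3 = c_3 + 0.0000·e_1 + 0.5824·e_2 = (-0.6433, -1.8012, 1.4152).
‖u_3‖ = 2.3792, so e_3 = (-0.2704, -0.7570, 0.5948).

Q = [[-0.7428, 0.6125, -0.2704], [0.5571, 0.3414, -0.7570], [0.3714, 0.7129, 0.5948]], R = [[5.3852, 1.4856, 0.0000], [0.0000, 3.4341, -0.5824], [0.0000, 0.0000, 2.3792]]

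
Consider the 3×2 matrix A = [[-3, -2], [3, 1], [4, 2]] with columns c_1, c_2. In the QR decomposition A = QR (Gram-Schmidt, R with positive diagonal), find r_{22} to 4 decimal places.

r_{22} = 0.7071

c_1 = (-3, 3, 4); ‖c_1‖ = 5.8310, so q_1 = (-0.5145, 0.5145, 0.6860).
q_1·c_2 = (-0.5145)·(-2) + 0.5145·1 + 0.6860·2 = 2.9155.
u_2 = c_2 − 2.9155·q_1 = (-0.5000, -0.5000, 0.0000).
r_{22} = ‖u_2‖ = 0.7071.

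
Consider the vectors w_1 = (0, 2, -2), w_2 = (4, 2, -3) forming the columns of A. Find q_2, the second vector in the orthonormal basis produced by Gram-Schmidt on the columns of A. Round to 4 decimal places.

q_1 = w_1/‖w_1‖ = (0, 2, -2)/2.8284 = (0.0000, 0.7071, -0.7071).
r_{12} = q_1·w_2 = 3.5355.
u_2 = w_2 − 3.5355·q_1 = (4.0000, -0.5000, -0.5000).
‖u_2‖ = 4.0620, so q_2 = (0.9847, -0.1231, -0.1231).

q_2 = (0.9847, -0.1231, -0.1231)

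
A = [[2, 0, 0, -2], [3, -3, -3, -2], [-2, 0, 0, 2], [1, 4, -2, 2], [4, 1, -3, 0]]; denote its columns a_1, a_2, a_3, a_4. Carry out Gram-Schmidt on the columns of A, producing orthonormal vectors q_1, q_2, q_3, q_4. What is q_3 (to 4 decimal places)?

a_1 = (2, 3, -2, 1, 4); ‖a_1‖ = 5.8310, so q_1 = (0.3430, 0.5145, -0.3430, 0.1715, 0.6860).
q_1·a_2 = 0.3430·0 + 0.5145·(-3) + (-0.3430)·0 + 0.1715·4 + 0.6860·1 = -0.1715.
u_2 = a_2 + 0.1715·q_1 = (0.0588, -2.9118, -0.0588, 4.0294, 1.1176).
‖u_2‖ = 5.0961, so q_2 = (0.0115, -0.5714, -0.0115, 0.7907, 0.2193).
q_1·a_3 = 0.3430·0 + 0.5145·(-3) + (-0.3430)·0 + 0.1715·(-2) + 0.6860·(-3) = -3.9445; q_2·a_3 = 0.0115·0 + (-0.5714)·(-3) + (-0.0115)·0 + 0.7907·(-2) + 0.2193·(-3) = -0.5252.
u_3 = a_3 + 3.9445·q_1 + 0.5252·q_2 = (1.3590, -1.2707, -1.3590, -0.9083, -0.1789).
‖u_3‖ = 2.4830, so q_3 = (0.5473, -0.5117, -0.5473, -0.3658, -0.0721).

q_3 = (0.5473, -0.5117, -0.5473, -0.3658, -0.0721)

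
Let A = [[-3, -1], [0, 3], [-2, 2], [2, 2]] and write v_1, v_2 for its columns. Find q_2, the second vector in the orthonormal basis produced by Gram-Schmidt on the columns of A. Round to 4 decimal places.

v_1 = (-3, 0, -2, 2); ‖v_1‖ = 4.1231, so q_1 = (-0.7276, 0.0000, -0.4851, 0.4851).
q_1·v_2 = (-0.7276)·(-1) + 0.0000·3 + (-0.4851)·2 + 0.4851·2 = 0.7276.
u_2 = v_2 − 0.7276·q_1 = (-0.4706, 3.0000, 2.3529, 1.6471).
‖u_2‖ = 4.1798, so q_2 = (-0.1126, 0.7177, 0.5629, 0.3941).

q_2 = (-0.1126, 0.7177, 0.5629, 0.3941)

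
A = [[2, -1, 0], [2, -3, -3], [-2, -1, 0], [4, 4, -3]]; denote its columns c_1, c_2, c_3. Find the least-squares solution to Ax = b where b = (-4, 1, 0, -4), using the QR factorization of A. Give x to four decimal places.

x = (-1.1574, -0.2037, -0.6914)

e_1 = c_1/‖c_1‖ = (2, 2, -2, 4)/5.2915 = (0.3780, 0.3780, -0.3780, 0.7559).
r_{12} = e_1·c_2 = 1.8898.
u_2 = c_2 − 1.8898·e_1 = (-1.7143, -3.7143, -0.2857, 2.5714).
‖u_2‖ = 4.8403, so e_2 = (-0.3542, -0.7674, -0.0590, 0.5313).
r_{13} = e_1·c_3 = -3.4017; r_{23} = e_2·c_3 = 0.7083.
u_3 = c_3 + 3.4017·e_1 − 0.7083·e_2 = (1.5366, -1.1707, -1.2439, -0.8049).
‖u_3‖ = 2.4345, so e_3 = (0.6312, -0.4809, -0.5109, -0.3306).
Qᵀb = (-4.1576, -1.4757, -1.6831).
Back-substitute: x_3 = -1.6831/2.4345 = -0.6914.
x_2 = (-1.4757 − 0.7083·(-0.6914))/4.8403 = -0.2037.
x_1 = (-4.1576 − 1.8898·(-0.2037) + 3.4017·(-0.6914))/5.2915 = -1.1574.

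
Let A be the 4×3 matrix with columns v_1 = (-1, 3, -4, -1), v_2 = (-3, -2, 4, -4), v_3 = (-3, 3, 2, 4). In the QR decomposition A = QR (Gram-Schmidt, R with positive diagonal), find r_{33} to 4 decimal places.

v_1 = (-1, 3, -4, -1); ‖v_1‖ = 5.1962, so q_1 = (-0.1925, 0.5774, -0.7698, -0.1925).
q_1·v_2 = (-0.1925)·(-3) + 0.5774·(-2) + (-0.7698)·4 + (-0.1925)·(-4) = -2.8868.
u_2 = v_2 + 2.8868·q_1 = (-3.5556, -0.3333, 1.7778, -4.5556).
‖u_2‖ = 6.0553, so q_2 = (-0.5872, -0.0550, 0.2936, -0.7523).
q_1·v_3 = (-0.1925)·(-3) + 0.5774·3 + (-0.7698)·2 + (-0.1925)·4 = 0.0000; q_2·v_3 = (-0.5872)·(-3) + (-0.0550)·3 + 0.2936·2 + (-0.7523)·4 = -0.8257.
u_3 = v_3 + 0.0000·q_1 + 0.8257·q_2 = (-3.4848, 2.9545, 2.2424, 3.3788).
r_{33} = ‖u_3‖ = 6.1089.

r_{33} = 6.1089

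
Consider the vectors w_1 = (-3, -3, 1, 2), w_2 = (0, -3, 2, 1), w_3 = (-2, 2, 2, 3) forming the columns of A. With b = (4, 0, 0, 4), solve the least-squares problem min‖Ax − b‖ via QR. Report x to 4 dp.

e_1 = w_1/‖w_1‖ = (-3, -3, 1, 2)/4.7958 = (-0.6255, -0.6255, 0.2085, 0.4170).
r_{12} = e_1·w_2 = 2.7107.
u_2 = w_2 − 2.7107·e_1 = (1.6957, -1.3043, 1.4348, -0.1304).
‖u_2‖ = 2.5792, so e_2 = (0.6574, -0.5057, 0.5563, -0.0506).
r_{13} = e_1·w_3 = 1.6681; r_{23} = e_2·w_3 = -1.3654.
u_3 = w_3 − 1.6681·e_1 + 1.3654·e_2 = (-0.0588, 2.3529, 2.4118, 2.2353).
‖u_3‖ = 4.0439, so e_3 = (-0.0145, 0.5819, 0.5964, 0.5528).
Qᵀb = (-0.8341, 2.4275, 2.1529).
Back-substitute: x_3 = 2.1529/4.0439 = 0.5324.
x_2 = (2.4275 + 1.3654·0.5324)/2.5792 = 1.2230.
x_1 = (-0.8341 − 2.7107·1.2230 − 1.6681·0.5324)/4.7958 = -1.0504.

x = (-1.0504, 1.2230, 0.5324)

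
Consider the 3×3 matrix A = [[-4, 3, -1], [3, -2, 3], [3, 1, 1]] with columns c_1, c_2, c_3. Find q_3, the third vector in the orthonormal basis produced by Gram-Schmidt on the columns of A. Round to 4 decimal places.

q_1 = c_1/‖c_1‖ = (-4, 3, 3)/5.8310 = (-0.6860, 0.5145, 0.5145).
r_{12} = q_1·c_2 = -2.5725.
u_2 = c_2 + 2.5725·q_1 = (1.2353, -0.6765, 2.3235).
‖u_2‖ = 2.7170, so q_2 = (0.4546, -0.2490, 0.8552).
r_{13} = q_1·c_3 = 2.7440; r_{23} = q_2·c_3 = -0.3464.
u_3 = c_3 − 2.7440·q_1 + 0.3464·q_2 = (1.0398, 1.5020, -0.1155).
‖u_3‖ = 1.8305, so q_3 = (0.5681, 0.8206, -0.0631).

q_3 = (0.5681, 0.8206, -0.0631)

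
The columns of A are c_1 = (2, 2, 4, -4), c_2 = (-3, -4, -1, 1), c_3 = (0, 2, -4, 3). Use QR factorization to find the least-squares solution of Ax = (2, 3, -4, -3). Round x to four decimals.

x = (3.3774, 2.2453, 3.3208)

c_1 = (2, 2, 4, -4); ‖c_1‖ = 6.3246, so e_1 = (0.3162, 0.3162, 0.6325, -0.6325).
e_1·c_2 = 0.3162·(-3) + 0.3162·(-4) + 0.6325·(-1) + (-0.6325)·1 = -3.4785.
u_2 = c_2 + 3.4785·e_1 = (-1.9000, -2.9000, 1.2000, -1.2000).
‖u_2‖ = 3.8601, so e_2 = (-0.4922, -0.7513, 0.3109, -0.3109).
e_1·c_3 = 0.3162·0 + 0.3162·2 + 0.6325·(-4) + (-0.6325)·3 = -3.7947; e_2·c_3 = (-0.4922)·0 + (-0.7513)·2 + 0.3109·(-4) + (-0.3109)·3 = -3.6787.
u_3 = c_3 + 3.7947·e_1 + 3.6787·e_2 = (-0.6107, 0.4362, -0.4564, -0.5436).
‖u_3‖ = 1.0330, so e_3 = (-0.5912, 0.4223, -0.4418, -0.5263).
Qᵀb = (0.9487, -3.5492, 3.4304).
Back-substitute: x_3 = 3.4304/1.0330 = 3.3208.
x_2 = (-3.5492 + 3.6787·3.3208)/3.8601 = 2.2453.
x_1 = (0.9487 + 3.4785·2.2453 + 3.7947·3.3208)/6.3246 = 3.3774.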